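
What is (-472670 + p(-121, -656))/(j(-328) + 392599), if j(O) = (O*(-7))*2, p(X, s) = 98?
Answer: -157524/132397 ≈ -1.1898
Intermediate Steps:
j(O) = -14*O (j(O) = -7*O*2 = -14*O)
(-472670 + p(-121, -656))/(j(-328) + 392599) = (-472670 + 98)/(-14*(-328) + 392599) = -472572/(4592 + 392599) = -472572/397191 = -472572*1/397191 = -157524/132397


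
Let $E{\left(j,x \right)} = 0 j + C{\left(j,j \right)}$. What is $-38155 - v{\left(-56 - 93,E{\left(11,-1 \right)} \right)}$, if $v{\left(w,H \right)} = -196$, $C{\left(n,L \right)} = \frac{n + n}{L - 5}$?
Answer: $-37959$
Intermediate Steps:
$C{\left(n,L \right)} = \frac{2 n}{-5 + L}$ ($C{\left(n,L \right)} = \frac{2 n}{L - 5} = \frac{2 n}{-5 + L}$)
$E{\left(j,x \right)} = \frac{2 j}{-5 + j}$ ($E{\left(j,x \right)} = 0 j + \frac{2 j}{-5 + j} = 0 + \frac{2 j}{-5 + j} = \frac{2 j}{-5 + j}$)
$-38155 - v{\left(-56 - 93,E{\left(11,-1 \right)} \right)} = -38155 - -196 = -38155 + 196 = -37959$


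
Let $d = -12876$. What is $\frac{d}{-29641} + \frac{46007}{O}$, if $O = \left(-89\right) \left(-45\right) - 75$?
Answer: $\frac{1414296167}{116489130} \approx 12.141$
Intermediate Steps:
$O = 3930$ ($O = 4005 - 75 = 3930$)
$\frac{d}{-29641} + \frac{46007}{O} = - \frac{12876}{-29641} + \frac{46007}{3930} = \left(-12876\right) \left(- \frac{1}{29641}\right) + 46007 \cdot \frac{1}{3930} = \frac{12876}{29641} + \frac{46007}{3930} = \frac{1414296167}{116489130}$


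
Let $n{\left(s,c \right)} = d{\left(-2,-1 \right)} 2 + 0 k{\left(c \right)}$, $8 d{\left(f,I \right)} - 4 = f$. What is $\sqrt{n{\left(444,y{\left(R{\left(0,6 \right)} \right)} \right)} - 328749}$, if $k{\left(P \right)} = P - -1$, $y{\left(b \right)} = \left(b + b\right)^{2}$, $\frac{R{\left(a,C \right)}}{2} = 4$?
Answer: $\frac{i \sqrt{1314994}}{2} \approx 573.37 i$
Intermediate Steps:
$R{\left(a,C \right)} = 8$ ($R{\left(a,C \right)} = 2 \cdot 4 = 8$)
$y{\left(b \right)} = 4 b^{2}$ ($y{\left(b \right)} = \left(2 b\right)^{2} = 4 b^{2}$)
$d{\left(f,I \right)} = \frac{1}{2} + \frac{f}{8}$
$k{\left(P \right)} = 1 + P$ ($k{\left(P \right)} = P + 1 = 1 + P$)
$n{\left(s,c \right)} = \frac{1}{2}$ ($n{\left(s,c \right)} = \left(\frac{1}{2} + \frac{1}{8} \left(-2\right)\right) 2 + 0 \left(1 + c\right) = \left(\frac{1}{2} - \frac{1}{4}\right) 2 + 0 = \frac{1}{4} \cdot 2 + 0 = \frac{1}{2} + 0 = \frac{1}{2}$)
$\sqrt{n{\left(444,y{\left(R{\left(0,6 \right)} \right)} \right)} - 328749} = \sqrt{\frac{1}{2} - 328749} = \sqrt{- \frac{657497}{2}} = \frac{i \sqrt{1314994}}{2}$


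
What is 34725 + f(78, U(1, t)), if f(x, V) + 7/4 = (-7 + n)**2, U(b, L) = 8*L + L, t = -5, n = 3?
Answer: 138957/4 ≈ 34739.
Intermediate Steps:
U(b, L) = 9*L
f(x, V) = 57/4 (f(x, V) = -7/4 + (-7 + 3)**2 = -7/4 + (-4)**2 = -7/4 + 16 = 57/4)
34725 + f(78, U(1, t)) = 34725 + 57/4 = 138957/4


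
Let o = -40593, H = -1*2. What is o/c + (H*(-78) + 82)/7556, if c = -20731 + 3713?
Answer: 38846374/16073501 ≈ 2.4168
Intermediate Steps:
H = -2
c = -17018
o/c + (H*(-78) + 82)/7556 = -40593/(-17018) + (-2*(-78) + 82)/7556 = -40593*(-1/17018) + (156 + 82)*(1/7556) = 40593/17018 + 238*(1/7556) = 40593/17018 + 119/3778 = 38846374/16073501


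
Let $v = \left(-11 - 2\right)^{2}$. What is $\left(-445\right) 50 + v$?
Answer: $-22081$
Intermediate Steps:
$v = 169$ ($v = \left(-13\right)^{2} = 169$)
$\left(-445\right) 50 + v = \left(-445\right) 50 + 169 = -22250 + 169 = -22081$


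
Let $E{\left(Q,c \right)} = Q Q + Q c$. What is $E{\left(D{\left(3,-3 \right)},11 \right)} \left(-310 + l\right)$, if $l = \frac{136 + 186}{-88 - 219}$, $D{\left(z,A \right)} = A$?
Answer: $\frac{2291808}{307} \approx 7465.2$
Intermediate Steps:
$E{\left(Q,c \right)} = Q^{2} + Q c$
$l = - \frac{322}{307}$ ($l = \frac{322}{-307} = 322 \left(- \frac{1}{307}\right) = - \frac{322}{307} \approx -1.0489$)
$E{\left(D{\left(3,-3 \right)},11 \right)} \left(-310 + l\right) = - 3 \left(-3 + 11\right) \left(-310 - \frac{322}{307}\right) = \left(-3\right) 8 \left(- \frac{95492}{307}\right) = \left(-24\right) \left(- \frac{95492}{307}\right) = \frac{2291808}{307}$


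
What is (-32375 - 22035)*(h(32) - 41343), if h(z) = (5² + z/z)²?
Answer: 2212691470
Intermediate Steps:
h(z) = 676 (h(z) = (25 + 1)² = 26² = 676)
(-32375 - 22035)*(h(32) - 41343) = (-32375 - 22035)*(676 - 41343) = -54410*(-40667) = 2212691470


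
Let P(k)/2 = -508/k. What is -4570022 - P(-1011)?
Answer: -4620293258/1011 ≈ -4.5700e+6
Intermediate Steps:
P(k) = -1016/k (P(k) = 2*(-508/k) = -1016/k)
-4570022 - P(-1011) = -4570022 - (-1016)/(-1011) = -4570022 - (-1016)*(-1)/1011 = -4570022 - 1*1016/1011 = -4570022 - 1016/1011 = -4620293258/1011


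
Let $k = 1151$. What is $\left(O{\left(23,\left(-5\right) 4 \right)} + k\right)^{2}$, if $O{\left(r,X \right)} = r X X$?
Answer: $107143201$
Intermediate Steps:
$O{\left(r,X \right)} = r X^{2}$ ($O{\left(r,X \right)} = X r X = r X^{2}$)
$\left(O{\left(23,\left(-5\right) 4 \right)} + k\right)^{2} = \left(23 \left(\left(-5\right) 4\right)^{2} + 1151\right)^{2} = \left(23 \left(-20\right)^{2} + 1151\right)^{2} = \left(23 \cdot 400 + 1151\right)^{2} = \left(9200 + 1151\right)^{2} = 10351^{2} = 107143201$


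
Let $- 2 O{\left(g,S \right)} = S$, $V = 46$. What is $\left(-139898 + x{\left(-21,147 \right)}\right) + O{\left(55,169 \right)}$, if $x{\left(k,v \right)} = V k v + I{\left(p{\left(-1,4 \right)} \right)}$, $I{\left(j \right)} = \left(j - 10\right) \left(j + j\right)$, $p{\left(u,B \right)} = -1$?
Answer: $- \frac{563925}{2} \approx -2.8196 \cdot 10^{5}$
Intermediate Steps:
$O{\left(g,S \right)} = - \frac{S}{2}$
$I{\left(j \right)} = 2 j \left(-10 + j\right)$ ($I{\left(j \right)} = \left(-10 + j\right) 2 j = 2 j \left(-10 + j\right)$)
$x{\left(k,v \right)} = 22 + 46 k v$ ($x{\left(k,v \right)} = 46 k v + 2 \left(-1\right) \left(-10 - 1\right) = 46 k v + 2 \left(-1\right) \left(-11\right) = 46 k v + 22 = 22 + 46 k v$)
$\left(-139898 + x{\left(-21,147 \right)}\right) + O{\left(55,169 \right)} = \left(-139898 + \left(22 + 46 \left(-21\right) 147\right)\right) - \frac{169}{2} = \left(-139898 + \left(22 - 142002\right)\right) - \frac{169}{2} = \left(-139898 - 141980\right) - \frac{169}{2} = -281878 - \frac{169}{2} = - \frac{563925}{2}$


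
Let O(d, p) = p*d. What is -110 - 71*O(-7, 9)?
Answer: 4363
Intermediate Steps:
O(d, p) = d*p
-110 - 71*O(-7, 9) = -110 - (-497)*9 = -110 - 71*(-63) = -110 + 4473 = 4363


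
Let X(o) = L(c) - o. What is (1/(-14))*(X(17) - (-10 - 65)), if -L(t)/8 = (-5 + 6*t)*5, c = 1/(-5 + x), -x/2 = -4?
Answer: -89/7 ≈ -12.714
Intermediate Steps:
x = 8 (x = -2*(-4) = 8)
c = 1/3 (c = 1/(-5 + 8) = 1/3 ≈ 0.33333)
L(t) = 200 - 240*t (L(t) = -8*(-5 + 6*t)*5 = -8*(-25 + 30*t) = 200 - 240*t)
X(o) = 120 - o (X(o) = (200 - 240*1/3) - o = (200 - 80) - o = 120 - o)
(1/(-14))*(X(17) - (-10 - 65)) = (1/(-14))*((120 - 1*17) - (-10 - 65)) = (1*(-1/14))*((120 - 17) - 1*(-75)) = -(103 + 75)/14 = -1/14*178 = -89/7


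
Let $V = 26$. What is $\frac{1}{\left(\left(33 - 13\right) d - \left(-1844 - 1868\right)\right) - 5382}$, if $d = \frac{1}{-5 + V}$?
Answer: $- \frac{21}{35050} \approx -0.00059914$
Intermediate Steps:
$d = \frac{1}{21}$ ($d = \frac{1}{-5 + 26} = \frac{1}{21} \approx 0.047619$)
$\frac{1}{\left(\left(33 - 13\right) d - \left(-1844 - 1868\right)\right) - 5382} = \frac{1}{\left(\left(33 - 13\right) \frac{1}{21} - \left(-1844 - 1868\right)\right) - 5382} = \frac{1}{\left(20 \cdot \frac{1}{21} - \left(-1844 - 1868\right)\right) - 5382} = \frac{1}{\left(\frac{20}{21} - -3712\right) - 5382} = \frac{1}{\left(\frac{20}{21} + 3712\right) - 5382} = \frac{1}{\frac{77972}{21} - 5382} = \frac{1}{- \frac{35050}{21}} = - \frac{21}{35050}$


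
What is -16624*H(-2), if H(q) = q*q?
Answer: -66496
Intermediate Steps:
H(q) = q²
-16624*H(-2) = -16624*(-2)² = -16624*4 = -66496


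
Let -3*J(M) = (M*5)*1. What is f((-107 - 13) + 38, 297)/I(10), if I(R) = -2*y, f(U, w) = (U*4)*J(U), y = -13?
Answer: -67240/39 ≈ -1724.1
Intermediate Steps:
J(M) = -5*M/3 (J(M) = -M*5/3 = -5*M/3)
f(U, w) = -20*U²/3 (f(U, w) = (U*4)*(-5*U/3) = (4*U)*(-5*U/3) = -20*U²/3)
I(R) = 26 (I(R) = -2*(-13) = 26)
f((-107 - 13) + 38, 297)/I(10) = -20*((-107 - 13) + 38)²/3/26 = -20*(-120 + 38)²/3*(1/26) = -20/3*(-82)²*(1/26) = -20/3*6724*(1/26) = -134480/3*1/26 = -67240/39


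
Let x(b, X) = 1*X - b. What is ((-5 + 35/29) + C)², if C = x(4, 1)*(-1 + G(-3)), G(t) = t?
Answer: 56644/841 ≈ 67.353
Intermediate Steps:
x(b, X) = X - b
C = 12 (C = (1 - 1*4)*(-1 - 3) = (1 - 4)*(-4) = -3*(-4) = 12)
((-5 + 35/29) + C)² = ((-5 + 35/29) + 12)² = (-110/29 + 12)² = (238/29)² = 56644/841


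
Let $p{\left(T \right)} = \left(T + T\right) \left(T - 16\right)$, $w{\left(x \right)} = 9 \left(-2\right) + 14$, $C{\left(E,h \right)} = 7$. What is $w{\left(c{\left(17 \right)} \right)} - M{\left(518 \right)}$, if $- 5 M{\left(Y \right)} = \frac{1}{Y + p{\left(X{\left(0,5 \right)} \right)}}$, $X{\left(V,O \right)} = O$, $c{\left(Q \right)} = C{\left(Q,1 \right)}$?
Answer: $- \frac{8159}{2040} \approx -3.9995$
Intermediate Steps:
$c{\left(Q \right)} = 7$
$w{\left(x \right)} = -4$ ($w{\left(x \right)} = -18 + 14 = -4$)
$p{\left(T \right)} = 2 T \left(-16 + T\right)$
$M{\left(Y \right)} = - \frac{1}{5 \left(-110 + Y\right)}$ ($M{\left(Y \right)} = - \frac{1}{5 \left(Y + 2 \cdot 5 \left(-16 + 5\right)\right)} = - \frac{1}{5 \left(Y + 2 \cdot 5 \left(-11\right)\right)} = - \frac{1}{5 \left(Y - 110\right)} = - \frac{1}{5 \left(-110 + Y\right)}$)
$w{\left(c{\left(17 \right)} \right)} - M{\left(518 \right)} = -4 - - \frac{1}{-550 + 5 \cdot 518} = -4 - - \frac{1}{-550 + 2590} = -4 - - \frac{1}{2040} = -4 + \frac{1}{2040} = - \frac{8159}{2040}$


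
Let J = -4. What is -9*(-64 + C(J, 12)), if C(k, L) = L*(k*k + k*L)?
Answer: 4032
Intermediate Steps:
C(k, L) = L*(k² + L*k)
-9*(-64 + C(J, 12)) = -9*(-64 + 12*(-4)*(12 - 4)) = -9*(-64 + 12*(-4)*8) = -9*(-64 - 384) = -9*(-448) = 4032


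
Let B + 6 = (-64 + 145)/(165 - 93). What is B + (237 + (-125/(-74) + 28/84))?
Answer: 207923/888 ≈ 234.15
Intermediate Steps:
B = -39/8 (B = -6 + (-64 + 145)/(165 - 93) = -6 + 81/72 = -6 + 81*(1/72) = -6 + 9/8 = -39/8 ≈ -4.8750)
B + (237 + (-125/(-74) + 28/84)) = -39/8 + (237 + (-125/(-74) + 28/84)) = -39/8 + (237 + (-125*(-1/74) + 28*(1/84))) = -39/8 + (237 + (125/74 + 1/3)) = -39/8 + (237 + 449/222) = -39/8 + 53063/222 = 207923/888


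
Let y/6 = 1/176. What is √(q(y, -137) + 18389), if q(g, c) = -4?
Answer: √18385 ≈ 135.59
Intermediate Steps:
y = 3/88 (y = 6/176 = 6*(1/176) = 3/88 ≈ 0.034091)
√(q(y, -137) + 18389) = √(-4 + 18389) = √18385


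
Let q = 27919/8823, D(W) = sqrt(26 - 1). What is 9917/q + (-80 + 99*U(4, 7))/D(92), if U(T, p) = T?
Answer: 446310859/139595 ≈ 3197.2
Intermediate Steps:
D(W) = 5 (D(W) = sqrt(25) = 5)
q = 27919/8823 (q = 27919*(1/8823) = 27919/8823 ≈ 3.1643)
9917/q + (-80 + 99*U(4, 7))/D(92) = 9917/(27919/8823) + (-80 + 99*4)/5 = 9917*(8823/27919) + (-80 + 396)*(1/5) = 87497691/27919 + 316*(1/5) = 87497691/27919 + 316/5 = 446310859/139595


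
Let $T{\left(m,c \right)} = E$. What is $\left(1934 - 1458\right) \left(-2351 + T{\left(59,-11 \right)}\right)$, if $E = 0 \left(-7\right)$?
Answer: $-1119076$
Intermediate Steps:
$E = 0$
$T{\left(m,c \right)} = 0$
$\left(1934 - 1458\right) \left(-2351 + T{\left(59,-11 \right)}\right) = \left(1934 - 1458\right) \left(-2351 + 0\right) = 476 \left(-2351\right) = -1119076$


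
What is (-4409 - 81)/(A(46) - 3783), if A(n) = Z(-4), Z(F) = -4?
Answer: 4490/3787 ≈ 1.1856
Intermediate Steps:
A(n) = -4
(-4409 - 81)/(A(46) - 3783) = (-4409 - 81)/(-4 - 3783) = -4490/(-3787) = -4490*(-1/3787) = 4490/3787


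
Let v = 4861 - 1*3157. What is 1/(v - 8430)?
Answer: -1/6726 ≈ -0.00014868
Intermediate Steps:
v = 1704 (v = 4861 - 3157 = 1704)
1/(v - 8430) = 1/(1704 - 8430) = 1/(-6726) = -1/6726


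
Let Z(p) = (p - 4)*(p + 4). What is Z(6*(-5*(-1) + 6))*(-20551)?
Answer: -89191340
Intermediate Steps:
Z(p) = (-4 + p)*(4 + p)
Z(6*(-5*(-1) + 6))*(-20551) = (-16 + (6*(-5*(-1) + 6))²)*(-20551) = (-16 + (6*(5 + 6))²)*(-20551) = (-16 + (6*11)²)*(-20551) = (-16 + 66²)*(-20551) = (-16 + 4356)*(-20551) = 4340*(-20551) = -89191340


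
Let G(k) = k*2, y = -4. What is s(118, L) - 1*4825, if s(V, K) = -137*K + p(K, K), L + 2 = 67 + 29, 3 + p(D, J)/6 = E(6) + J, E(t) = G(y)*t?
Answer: -17445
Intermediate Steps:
G(k) = 2*k
E(t) = -8*t (E(t) = (2*(-4))*t = -8*t)
p(D, J) = -306 + 6*J (p(D, J) = -18 + 6*(-8*6 + J) = -18 + 6*(-48 + J) = -18 + (-288 + 6*J) = -306 + 6*J)
L = 94 (L = -2 + (67 + 29) = -2 + 96 = 94)
s(V, K) = -306 - 131*K (s(V, K) = -137*K + (-306 + 6*K) = -306 - 131*K)
s(118, L) - 1*4825 = (-306 - 131*94) - 1*4825 = (-306 - 12314) - 4825 = -12620 - 4825 = -17445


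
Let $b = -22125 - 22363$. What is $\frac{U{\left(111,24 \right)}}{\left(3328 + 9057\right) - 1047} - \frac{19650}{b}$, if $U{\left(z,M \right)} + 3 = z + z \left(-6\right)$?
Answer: $\frac{49491849}{126101236} \approx 0.39248$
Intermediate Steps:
$U{\left(z,M \right)} = -3 - 5 z$ ($U{\left(z,M \right)} = -3 + \left(z + z \left(-6\right)\right) = -3 + \left(z - 6 z\right) = -3 - 5 z$)
$b = -44488$
$\frac{U{\left(111,24 \right)}}{\left(3328 + 9057\right) - 1047} - \frac{19650}{b} = \frac{-3 - 555}{\left(3328 + 9057\right) - 1047} - \frac{19650}{-44488} = \frac{-3 - 555}{12385 - 1047} - - \frac{9825}{22244} = - \frac{558}{11338} + \frac{9825}{22244} = \left(-558\right) \frac{1}{11338} + \frac{9825}{22244} = - \frac{279}{5669} + \frac{9825}{22244} = \frac{49491849}{126101236}$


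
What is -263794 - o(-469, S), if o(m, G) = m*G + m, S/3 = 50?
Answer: -192975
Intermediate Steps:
S = 150 (S = 3*50 = 150)
o(m, G) = m + G*m (o(m, G) = G*m + m = m + G*m)
-263794 - o(-469, S) = -263794 - (-469)*(1 + 150) = -263794 - (-469)*151 = -263794 - 1*(-70819) = -263794 + 70819 = -192975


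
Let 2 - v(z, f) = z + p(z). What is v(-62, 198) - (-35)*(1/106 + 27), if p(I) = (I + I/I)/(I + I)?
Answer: 6630085/6572 ≈ 1008.8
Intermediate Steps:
p(I) = (1 + I)/(2*I) (p(I) = (I + 1)/((2*I)) = (1 + I)*(1/(2*I)) = (1 + I)/(2*I))
v(z, f) = 2 - z - (1 + z)/(2*z) (v(z, f) = 2 - (z + (1 + z)/(2*z)) = 2 + (-z - (1 + z)/(2*z)) = 2 - z - (1 + z)/(2*z))
v(-62, 198) - (-35)*(1/106 + 27) = (3/2 - 1*(-62) - 1/2/(-62)) - (-35)*(1/106 + 27) = (3/2 + 62 - 1/2*(-1/62)) - (-35)*(1/106 + 27) = (3/2 + 62 + 1/124) - (-35)*2863/106 = 7875/124 - 1*(-100205/106) = 7875/124 + 100205/106 = 6630085/6572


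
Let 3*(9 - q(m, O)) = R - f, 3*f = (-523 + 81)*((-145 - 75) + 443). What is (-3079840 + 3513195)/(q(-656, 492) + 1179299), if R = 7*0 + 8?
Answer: 3900195/10515182 ≈ 0.37091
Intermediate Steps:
R = 8 (R = 0 + 8 = 8)
f = -98566/3 (f = ((-523 + 81)*((-145 - 75) + 443))/3 = (-442*(-220 + 443))/3 = (-442*223)/3 = (⅓)*(-98566) = -98566/3 ≈ -32855.)
q(m, O) = -98509/9 (q(m, O) = 9 - (8 - 1*(-98566/3))/3 = 9 - (8 + 98566/3)/3 = 9 - ⅓*98590/3 = 9 - 98590/9 = -98509/9)
(-3079840 + 3513195)/(q(-656, 492) + 1179299) = (-3079840 + 3513195)/(-98509/9 + 1179299) = 433355/(10515182/9) = 433355*(9/10515182) = 3900195/10515182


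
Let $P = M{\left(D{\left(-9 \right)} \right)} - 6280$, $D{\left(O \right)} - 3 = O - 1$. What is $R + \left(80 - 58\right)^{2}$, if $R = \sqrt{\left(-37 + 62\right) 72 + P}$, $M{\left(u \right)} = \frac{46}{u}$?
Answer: $484 + \frac{i \sqrt{219842}}{7} \approx 484.0 + 66.982 i$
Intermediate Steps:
$D{\left(O \right)} = 2 + O$ ($D{\left(O \right)} = 3 + \left(O - 1\right) = 3 + \left(-1 + O\right) = 2 + O$)
$P = - \frac{44006}{7}$ ($P = \frac{46}{2 - 9} - 6280 = \frac{46}{-7} - 6280 = 46 \left(- \frac{1}{7}\right) - 6280 = - \frac{46}{7} - 6280 = - \frac{44006}{7} \approx -6286.6$)
$R = \frac{i \sqrt{219842}}{7}$ ($R = \sqrt{\left(-37 + 62\right) 72 - \frac{44006}{7}} = \sqrt{25 \cdot 72 - \frac{44006}{7}} = \sqrt{1800 - \frac{44006}{7}} = \sqrt{- \frac{31406}{7}} = \frac{i \sqrt{219842}}{7} \approx 66.982 i$)
$R + \left(80 - 58\right)^{2} = \frac{i \sqrt{219842}}{7} + \left(80 - 58\right)^{2} = \frac{i \sqrt{219842}}{7} + 22^{2} = \frac{i \sqrt{219842}}{7} + 484 = 484 + \frac{i \sqrt{219842}}{7}$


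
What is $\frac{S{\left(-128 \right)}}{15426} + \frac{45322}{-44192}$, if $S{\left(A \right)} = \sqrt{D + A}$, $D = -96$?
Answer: $- \frac{22661}{22096} + \frac{2 i \sqrt{14}}{7713} \approx -1.0256 + 0.00097022 i$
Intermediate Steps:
$S{\left(A \right)} = \sqrt{-96 + A}$
$\frac{S{\left(-128 \right)}}{15426} + \frac{45322}{-44192} = \frac{\sqrt{-96 - 128}}{15426} + \frac{45322}{-44192} = \sqrt{-224} \cdot \frac{1}{15426} + 45322 \left(- \frac{1}{44192}\right) = 4 i \sqrt{14} \cdot \frac{1}{15426} - \frac{22661}{22096} = \frac{2 i \sqrt{14}}{7713} - \frac{22661}{22096} = - \frac{22661}{22096} + \frac{2 i \sqrt{14}}{7713}$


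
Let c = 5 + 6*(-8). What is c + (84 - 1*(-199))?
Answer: 240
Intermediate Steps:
c = -43 (c = 5 - 48 = -43)
c + (84 - 1*(-199)) = -43 + (84 - 1*(-199)) = -43 + (84 + 199) = -43 + 283 = 240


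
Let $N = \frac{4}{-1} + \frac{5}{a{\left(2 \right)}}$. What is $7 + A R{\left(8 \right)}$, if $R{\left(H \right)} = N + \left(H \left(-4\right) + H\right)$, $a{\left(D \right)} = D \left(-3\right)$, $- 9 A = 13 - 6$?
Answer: $\frac{1589}{54} \approx 29.426$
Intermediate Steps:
$A = - \frac{7}{9}$ ($A = - \frac{13 - 6}{9} = \left(- \frac{1}{9}\right) 7 = - \frac{7}{9} \approx -0.77778$)
$a{\left(D \right)} = - 3 D$
$N = - \frac{29}{6}$ ($N = \frac{4}{-1} + \frac{5}{\left(-3\right) 2} = 4 \left(-1\right) + \frac{5}{-6} = -4 + 5 \left(- \frac{1}{6}\right) = -4 - \frac{5}{6} = - \frac{29}{6} \approx -4.8333$)
$R{\left(H \right)} = - \frac{29}{6} - 3 H$ ($R{\left(H \right)} = - \frac{29}{6} + \left(H \left(-4\right) + H\right) = - \frac{29}{6} + \left(- 4 H + H\right) = - \frac{29}{6} - 3 H$)
$7 + A R{\left(8 \right)} = 7 - \frac{7 \left(- \frac{29}{6} - 24\right)}{9} = 7 - - \frac{1211}{54} = 7 + \frac{1211}{54} = \frac{1589}{54}$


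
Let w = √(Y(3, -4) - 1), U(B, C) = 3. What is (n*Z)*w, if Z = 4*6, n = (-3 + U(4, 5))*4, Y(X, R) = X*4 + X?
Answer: 0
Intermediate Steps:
Y(X, R) = 5*X (Y(X, R) = 4*X + X = 5*X)
w = √14 (w = √(5*3 - 1) = √(15 - 1) = √14 ≈ 3.7417)
n = 0 (n = (-3 + 3)*4 = 0*4 = 0)
Z = 24
(n*Z)*w = (0*24)*√14 = 0*√14 = 0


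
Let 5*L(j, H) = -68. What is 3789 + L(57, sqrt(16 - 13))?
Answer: 18877/5 ≈ 3775.4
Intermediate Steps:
L(j, H) = -68/5 (L(j, H) = (1/5)*(-68) = -68/5)
3789 + L(57, sqrt(16 - 13)) = 3789 - 68/5 = 18877/5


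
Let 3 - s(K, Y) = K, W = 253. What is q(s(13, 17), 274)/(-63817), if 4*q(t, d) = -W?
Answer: 253/255268 ≈ 0.00099112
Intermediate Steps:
s(K, Y) = 3 - K
q(t, d) = -253/4 (q(t, d) = (-1*253)/4 = (1/4)*(-253) = -253/4)
q(s(13, 17), 274)/(-63817) = -253/4/(-63817) = -253/4*(-1/63817) = 253/255268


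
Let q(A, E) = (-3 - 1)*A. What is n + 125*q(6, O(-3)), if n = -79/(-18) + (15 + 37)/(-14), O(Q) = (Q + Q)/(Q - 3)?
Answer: -377915/126 ≈ -2999.3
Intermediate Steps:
O(Q) = 2*Q/(-3 + Q) (O(Q) = (2*Q)/(-3 + Q) = 2*Q/(-3 + Q))
q(A, E) = -4*A
n = 85/126 (n = -79*(-1/18) + 52*(-1/14) = 79/18 - 26/7 = 85/126 ≈ 0.67460)
n + 125*q(6, O(-3)) = 85/126 + 125*(-4*6) = 85/126 + 125*(-24) = 85/126 - 3000 = -377915/126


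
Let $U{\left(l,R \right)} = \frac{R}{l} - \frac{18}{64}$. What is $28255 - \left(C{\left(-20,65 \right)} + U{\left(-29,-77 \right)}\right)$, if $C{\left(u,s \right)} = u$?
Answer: $\frac{26236997}{928} \approx 28273.0$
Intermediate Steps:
$U{\left(l,R \right)} = - \frac{9}{32} + \frac{R}{l}$ ($U{\left(l,R \right)} = \frac{R}{l} - \frac{9}{32} = - \frac{9}{32} + \frac{R}{l}$)
$28255 - \left(C{\left(-20,65 \right)} + U{\left(-29,-77 \right)}\right) = 28255 - \left(-20 - \left(\frac{9}{32} + \frac{77}{-29}\right)\right) = 28255 - \left(-20 - - \frac{2203}{928}\right) = 28255 - \left(-20 + \left(- \frac{9}{32} + \frac{77}{29}\right)\right) = 28255 - \left(-20 + \frac{2203}{928}\right) = 28255 - - \frac{16357}{928} = 28255 + \frac{16357}{928} = \frac{26236997}{928}$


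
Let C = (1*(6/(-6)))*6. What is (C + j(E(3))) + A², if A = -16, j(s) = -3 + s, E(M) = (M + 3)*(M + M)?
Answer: 283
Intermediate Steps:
E(M) = 2*M*(3 + M) (E(M) = (3 + M)*(2*M) = 2*M*(3 + M))
C = -6 (C = (1*(6*(-⅙)))*6 = (1*(-1))*6 = -1*6 = -6)
(C + j(E(3))) + A² = (-6 + (-3 + 2*3*(3 + 3))) + (-16)² = (-6 + (-3 + 2*3*6)) + 256 = (-6 + (-3 + 36)) + 256 = (-6 + 33) + 256 = 27 + 256 = 283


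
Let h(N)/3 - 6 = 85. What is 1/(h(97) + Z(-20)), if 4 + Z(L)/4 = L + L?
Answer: 1/97 ≈ 0.010309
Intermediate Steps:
h(N) = 273 (h(N) = 18 + 3*85 = 18 + 255 = 273)
Z(L) = -16 + 8*L (Z(L) = -16 + 4*(L + L) = -16 + 4*(2*L) = -16 + 8*L)
1/(h(97) + Z(-20)) = 1/(273 + (-16 + 8*(-20))) = 1/(273 + (-16 - 160)) = 1/(273 - 176) = 1/97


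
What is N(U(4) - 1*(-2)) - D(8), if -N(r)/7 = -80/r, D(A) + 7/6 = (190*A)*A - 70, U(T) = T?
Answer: -23991/2 ≈ -11996.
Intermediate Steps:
D(A) = -427/6 + 190*A² (D(A) = -7/6 + ((190*A)*A - 70) = -7/6 + (190*A² - 70) = -7/6 + (-70 + 190*A²) = -427/6 + 190*A²)
N(r) = 560/r (N(r) = -(-560)/r = 560/r)
N(U(4) - 1*(-2)) - D(8) = 560/(4 - 1*(-2)) - (-427/6 + 190*8²) = 560/(4 + 2) - (-427/6 + 190*64) = 560/6 - (-427/6 + 12160) = 560*(⅙) - 1*72533/6 = 280/3 - 72533/6 = -23991/2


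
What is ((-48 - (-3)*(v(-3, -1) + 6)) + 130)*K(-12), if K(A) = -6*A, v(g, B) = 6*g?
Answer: 3312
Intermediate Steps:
((-48 - (-3)*(v(-3, -1) + 6)) + 130)*K(-12) = ((-48 - (-3)*(6*(-3) + 6)) + 130)*(-6*(-12)) = ((-48 - (-3)*(-18 + 6)) + 130)*72 = ((-48 - (-3)*(-12)) + 130)*72 = ((-48 - 1*36) + 130)*72 = ((-48 - 36) + 130)*72 = (-84 + 130)*72 = 46*72 = 3312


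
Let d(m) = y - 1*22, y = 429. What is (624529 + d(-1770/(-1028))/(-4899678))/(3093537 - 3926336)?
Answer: -3059991001255/4080446938722 ≈ -0.74992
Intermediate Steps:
d(m) = 407 (d(m) = 429 - 1*22 = 429 - 22 = 407)
(624529 + d(-1770/(-1028))/(-4899678))/(3093537 - 3926336) = (624529 + 407/(-4899678))/(3093537 - 3926336) = (624529 + 407*(-1/4899678))/(-832799) = (624529 - 407/4899678)*(-1/832799) = (3059991001255/4899678)*(-1/832799) = -3059991001255/4080446938722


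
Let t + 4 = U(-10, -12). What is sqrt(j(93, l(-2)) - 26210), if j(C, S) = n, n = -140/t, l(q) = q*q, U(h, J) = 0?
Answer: 5*I*sqrt(1047) ≈ 161.79*I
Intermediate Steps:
l(q) = q**2
t = -4 (t = -4 + 0 = -4)
n = 35 (n = -140/(-4) = -140*(-1/4) = 35)
j(C, S) = 35
sqrt(j(93, l(-2)) - 26210) = sqrt(35 - 26210) = sqrt(-26175) = 5*I*sqrt(1047)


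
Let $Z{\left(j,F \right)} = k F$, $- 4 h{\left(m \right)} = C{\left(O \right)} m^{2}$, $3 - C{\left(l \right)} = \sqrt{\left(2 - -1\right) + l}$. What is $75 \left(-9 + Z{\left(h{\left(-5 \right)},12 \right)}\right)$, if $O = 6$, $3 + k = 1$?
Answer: $-2475$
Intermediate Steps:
$k = -2$ ($k = -3 + 1 = -2$)
$C{\left(l \right)} = 3 - \sqrt{3 + l}$ ($C{\left(l \right)} = 3 - \sqrt{\left(2 - -1\right) + l} = 3 - \sqrt{\left(2 + 1\right) + l} = 3 - \sqrt{3 + l}$)
$h{\left(m \right)} = 0$ ($h{\left(m \right)} = - \frac{\left(3 - \sqrt{3 + 6}\right) m^{2}}{4} = - \frac{\left(3 - \sqrt{9}\right) m^{2}}{4} = - \frac{\left(3 - 3\right) m^{2}}{4} = - \frac{0 m^{2}}{4} = \left(- \frac{1}{4}\right) 0 = 0$)
$Z{\left(j,F \right)} = - 2 F$
$75 \left(-9 + Z{\left(h{\left(-5 \right)},12 \right)}\right) = 75 \left(-9 - 24\right) = 75 \left(-33\right) = -2475$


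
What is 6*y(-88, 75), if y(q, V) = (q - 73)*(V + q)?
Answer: 12558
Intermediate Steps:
y(q, V) = (-73 + q)*(V + q)
6*y(-88, 75) = 6*((-88)**2 - 73*75 - 73*(-88) + 75*(-88)) = 6*(7744 - 5475 + 6424 - 6600) = 6*2093 = 12558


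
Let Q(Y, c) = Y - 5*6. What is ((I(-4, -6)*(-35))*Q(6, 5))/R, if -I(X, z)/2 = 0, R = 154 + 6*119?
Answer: 0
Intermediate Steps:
Q(Y, c) = -30 + Y (Q(Y, c) = Y - 30 = -30 + Y)
R = 868 (R = 154 + 714 = 868)
I(X, z) = 0 (I(X, z) = -2*0 = 0)
((I(-4, -6)*(-35))*Q(6, 5))/R = ((0*(-35))*(-30 + 6))/868 = (0*(-24))*(1/868) = 0*(1/868) = 0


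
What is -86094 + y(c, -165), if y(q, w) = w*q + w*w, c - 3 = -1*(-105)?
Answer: -76689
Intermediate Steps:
c = 108 (c = 3 - 1*(-105) = 3 + 105 = 108)
y(q, w) = w² + q*w (y(q, w) = q*w + w² = w² + q*w)
-86094 + y(c, -165) = -86094 - 165*(108 - 165) = -86094 - 165*(-57) = -86094 + 9405 = -76689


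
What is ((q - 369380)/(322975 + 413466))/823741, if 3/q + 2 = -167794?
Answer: -20660162161/33930400871822892 ≈ -6.0890e-7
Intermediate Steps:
q = -1/55932 (q = 3/(-2 - 167794) = 3/(-167796) = 3*(-1/167796) = -1/55932 ≈ -1.7879e-5)
((q - 369380)/(322975 + 413466))/823741 = ((-1/55932 - 369380)/(322975 + 413466))/823741 = -20660162161/55932/736441*(1/823741) = -20660162161/55932*1/736441*(1/823741) = -20660162161/41190618012*1/823741 = -20660162161/33930400871822892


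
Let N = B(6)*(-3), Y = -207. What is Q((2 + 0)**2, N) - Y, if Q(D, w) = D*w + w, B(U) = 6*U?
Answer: -333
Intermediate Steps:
N = -108 (N = (6*6)*(-3) = 36*(-3) = -108)
Q(D, w) = w + D*w
Q((2 + 0)**2, N) - Y = -108*(1 + (2 + 0)**2) - 1*(-207) = -108*(1 + 2**2) + 207 = -108*(1 + 4) + 207 = -108*5 + 207 = -540 + 207 = -333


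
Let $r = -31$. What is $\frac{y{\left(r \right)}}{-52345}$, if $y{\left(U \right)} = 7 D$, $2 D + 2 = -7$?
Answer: $\frac{63}{104690} \approx 0.00060178$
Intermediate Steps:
$D = - \frac{9}{2}$ ($D = -1 + \frac{1}{2} \left(-7\right) = -1 - \frac{7}{2} = - \frac{9}{2} \approx -4.5$)
$y{\left(U \right)} = - \frac{63}{2}$ ($y{\left(U \right)} = 7 \left(- \frac{9}{2}\right) = - \frac{63}{2}$)
$\frac{y{\left(r \right)}}{-52345} = - \frac{63}{2 \left(-52345\right)} = \left(- \frac{63}{2}\right) \left(- \frac{1}{52345}\right) = \frac{63}{104690}$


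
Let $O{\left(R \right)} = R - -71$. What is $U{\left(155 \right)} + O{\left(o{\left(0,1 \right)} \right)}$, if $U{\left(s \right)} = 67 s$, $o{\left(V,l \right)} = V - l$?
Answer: $10455$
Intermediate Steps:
$O{\left(R \right)} = 71 + R$ ($O{\left(R \right)} = R + 71 = 71 + R$)
$U{\left(155 \right)} + O{\left(o{\left(0,1 \right)} \right)} = 67 \cdot 155 + \left(71 + \left(0 - 1\right)\right) = 10385 + \left(71 + \left(0 - 1\right)\right) = 10385 + \left(71 - 1\right) = 10385 + 70 = 10455$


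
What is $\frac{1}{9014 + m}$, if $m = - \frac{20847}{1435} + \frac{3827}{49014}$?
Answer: $\frac{10047870}{90426314021} \approx 0.00011112$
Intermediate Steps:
$m = - \frac{145186159}{10047870}$ ($m = \left(-20847\right) \frac{1}{1435} + 3827 \cdot \frac{1}{49014} = - \frac{20847}{1435} + \frac{3827}{49014} = - \frac{145186159}{10047870} \approx -14.449$)
$\frac{1}{9014 + m} = \frac{1}{9014 - \frac{145186159}{10047870}} = \frac{1}{\frac{90426314021}{10047870}} = \frac{10047870}{90426314021}$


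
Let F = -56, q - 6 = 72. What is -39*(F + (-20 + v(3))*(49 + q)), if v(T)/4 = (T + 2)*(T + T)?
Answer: -493116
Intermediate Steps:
q = 78 (q = 6 + 72 = 78)
v(T) = 8*T*(2 + T) (v(T) = 4*((T + 2)*(T + T)) = 4*((2 + T)*(2*T)) = 4*(2*T*(2 + T)) = 8*T*(2 + T))
-39*(F + (-20 + v(3))*(49 + q)) = -39*(-56 + (-20 + 8*3*(2 + 3))*(49 + 78)) = -39*(-56 + (-20 + 8*3*5)*127) = -39*(-56 + (-20 + 120)*127) = -39*(-56 + 100*127) = -39*(-56 + 12700) = -39*12644 = -493116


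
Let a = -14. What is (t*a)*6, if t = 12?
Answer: -1008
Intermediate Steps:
(t*a)*6 = (12*(-14))*6 = -168*6 = -1008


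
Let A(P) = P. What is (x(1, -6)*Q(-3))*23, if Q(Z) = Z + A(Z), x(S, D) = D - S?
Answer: 966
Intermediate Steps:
Q(Z) = 2*Z (Q(Z) = Z + Z = 2*Z)
(x(1, -6)*Q(-3))*23 = ((-6 - 1*1)*(2*(-3)))*23 = ((-6 - 1)*(-6))*23 = -7*(-6)*23 = 42*23 = 966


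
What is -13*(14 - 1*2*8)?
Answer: 26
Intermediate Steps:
-13*(14 - 1*2*8) = -13*(14 - 2*8) = -13*(14 - 16) = -13*(-2) = 26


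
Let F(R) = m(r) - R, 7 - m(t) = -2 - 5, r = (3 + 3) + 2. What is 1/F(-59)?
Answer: 1/73 ≈ 0.013699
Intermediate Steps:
r = 8 (r = 6 + 2 = 8)
m(t) = 14 (m(t) = 7 - (-2 - 5) = 7 - 1*(-7) = 7 + 7 = 14)
F(R) = 14 - R
1/F(-59) = 1/(14 - 1*(-59)) = 1/(14 + 59) = 1/73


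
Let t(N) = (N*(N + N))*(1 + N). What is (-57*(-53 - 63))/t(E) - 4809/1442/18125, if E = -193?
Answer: -1438089133/2225255260000 ≈ -0.00064626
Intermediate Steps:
t(N) = 2*N**2*(1 + N) (t(N) = (N*(2*N))*(1 + N) = (2*N**2)*(1 + N) = 2*N**2*(1 + N))
(-57*(-53 - 63))/t(E) - 4809/1442/18125 = (-57*(-53 - 63))/((2*(-193)**2*(1 - 193))) - 4809/1442/18125 = (-57*(-116))/((2*37249*(-192))) - 4809*1/1442*(1/18125) = 6612/(-14303616) - 687/206*1/18125 = 6612*(-1/14303616) - 687/3733750 = -551/1191968 - 687/3733750 = -1438089133/2225255260000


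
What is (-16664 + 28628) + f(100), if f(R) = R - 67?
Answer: 11997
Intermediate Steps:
f(R) = -67 + R
(-16664 + 28628) + f(100) = (-16664 + 28628) + (-67 + 100) = 11964 + 33 = 11997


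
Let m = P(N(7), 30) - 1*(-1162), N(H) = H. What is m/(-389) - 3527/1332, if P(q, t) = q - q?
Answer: -2919787/518148 ≈ -5.6350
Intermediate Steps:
P(q, t) = 0
m = 1162 (m = 0 - 1*(-1162) = 0 + 1162 = 1162)
m/(-389) - 3527/1332 = 1162/(-389) - 3527/1332 = 1162*(-1/389) - 3527*1/1332 = -1162/389 - 3527/1332 = -2919787/518148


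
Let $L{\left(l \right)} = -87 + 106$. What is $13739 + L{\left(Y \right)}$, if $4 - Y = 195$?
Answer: $13758$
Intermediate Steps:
$Y = -191$ ($Y = 4 - 195 = -191$)
$L{\left(l \right)} = 19$
$13739 + L{\left(Y \right)} = 13739 + 19 = 13758$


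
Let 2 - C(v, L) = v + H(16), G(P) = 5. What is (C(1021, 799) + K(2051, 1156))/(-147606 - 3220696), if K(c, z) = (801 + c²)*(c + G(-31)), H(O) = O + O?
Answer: -1235773923/481186 ≈ -2568.2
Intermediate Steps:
H(O) = 2*O
K(c, z) = (5 + c)*(801 + c²) (K(c, z) = (801 + c²)*(c + 5) = (801 + c²)*(5 + c) = (5 + c)*(801 + c²))
C(v, L) = -30 - v (C(v, L) = 2 - (v + 2*16) = 2 - (v + 32) = 2 - (32 + v) = 2 + (-32 - v) = -30 - v)
(C(1021, 799) + K(2051, 1156))/(-147606 - 3220696) = ((-30 - 1*1021) + (4005 + 2051³ + 5*2051² + 801*2051))/(-147606 - 3220696) = ((-30 - 1021) + (4005 + 8627738651 + 5*4206601 + 1642851))/(-3368302) = (-1051 + (4005 + 8627738651 + 21033005 + 1642851))*(-1/3368302) = (-1051 + 8650418512)*(-1/3368302) = 8650417461*(-1/3368302) = -1235773923/481186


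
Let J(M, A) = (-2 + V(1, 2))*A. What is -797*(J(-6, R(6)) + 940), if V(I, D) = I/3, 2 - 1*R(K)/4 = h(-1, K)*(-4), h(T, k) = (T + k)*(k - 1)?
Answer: -207220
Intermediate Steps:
h(T, k) = (-1 + k)*(T + k) (h(T, k) = (T + k)*(-1 + k) = (-1 + k)*(T + k))
R(K) = 24 - 32*K + 16*K**2 (R(K) = 8 - 4*(K**2 - 1*(-1) - K - K)*(-4) = 8 - 4*(K**2 + 1 - K - K)*(-4) = 8 - 4*(1 + K**2 - 2*K)*(-4) = 8 - 4*(-4 - 4*K**2 + 8*K) = 8 + (16 - 32*K + 16*K**2) = 24 - 32*K + 16*K**2)
V(I, D) = I/3 (V(I, D) = I*(1/3) = I/3)
J(M, A) = -5*A/3 (J(M, A) = (-2 + (1/3)*1)*A = (-2 + 1/3)*A = -5*A/3)
-797*(J(-6, R(6)) + 940) = -797*(-5*(24 - 32*6 + 16*6**2)/3 + 940) = -797*(-5*(24 - 192 + 16*36)/3 + 940) = -797*(-5*(24 - 192 + 576)/3 + 940) = -797*(-5/3*408 + 940) = -797*(-680 + 940) = -797*260 = -207220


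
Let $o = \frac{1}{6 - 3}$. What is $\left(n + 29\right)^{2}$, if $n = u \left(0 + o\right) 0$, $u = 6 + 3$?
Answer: $841$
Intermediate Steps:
$o = \frac{1}{3} \approx 0.33333$
$u = 9$
$n = 0$ ($n = 9 \left(0 + \frac{1}{3}\right) 0 = 9 \cdot \frac{1}{3} \cdot 0 = 9 \cdot 0 = 0$)
$\left(n + 29\right)^{2} = \left(0 + 29\right)^{2} = 29^{2} = 841$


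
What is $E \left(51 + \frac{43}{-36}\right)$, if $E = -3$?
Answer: $- \frac{1793}{12} \approx -149.42$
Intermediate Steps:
$E \left(51 + \frac{43}{-36}\right) = - 3 \left(51 + \frac{43}{-36}\right) = - 3 \left(51 + 43 \left(- \frac{1}{36}\right)\right) = - 3 \left(51 - \frac{43}{36}\right) = \left(-3\right) \frac{1793}{36} = - \frac{1793}{12}$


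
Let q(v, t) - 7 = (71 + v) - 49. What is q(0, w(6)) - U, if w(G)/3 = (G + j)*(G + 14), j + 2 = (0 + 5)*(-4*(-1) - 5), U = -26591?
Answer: 26620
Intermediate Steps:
j = -7 (j = -2 + (0 + 5)*(-4*(-1) - 5) = -2 + 5*(4 - 5) = -2 + 5*(-1) = -2 - 5 = -7)
w(G) = 3*(-7 + G)*(14 + G) (w(G) = 3*((G - 7)*(G + 14)) = 3*((-7 + G)*(14 + G)) = 3*(-7 + G)*(14 + G))
q(v, t) = 29 + v (q(v, t) = 7 + ((71 + v) - 49) = 7 + (22 + v) = 29 + v)
q(0, w(6)) - U = (29 + 0) - 1*(-26591) = 29 + 26591 = 26620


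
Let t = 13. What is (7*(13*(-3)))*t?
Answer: -3549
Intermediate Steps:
(7*(13*(-3)))*t = (7*(13*(-3)))*13 = (7*(-39))*13 = -273*13 = -3549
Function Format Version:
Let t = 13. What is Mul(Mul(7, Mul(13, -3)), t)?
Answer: -3549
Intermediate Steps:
Mul(Mul(7, Mul(13, -3)), t) = Mul(Mul(7, Mul(13, -3)), 13) = Mul(Mul(7, -39), 13) = Mul(-273, 13) = -3549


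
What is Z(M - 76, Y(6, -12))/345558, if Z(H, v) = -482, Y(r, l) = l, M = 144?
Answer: -241/172779 ≈ -0.0013948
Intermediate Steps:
Z(M - 76, Y(6, -12))/345558 = -482/345558 = -482*1/345558 = -241/172779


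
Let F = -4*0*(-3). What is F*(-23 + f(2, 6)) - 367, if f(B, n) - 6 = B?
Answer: -367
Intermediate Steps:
f(B, n) = 6 + B
F = 0 (F = 0*(-3) = 0)
F*(-23 + f(2, 6)) - 367 = 0*(-23 + (6 + 2)) - 367 = 0*(-23 + 8) - 367 = 0*(-15) - 367 = 0 - 367 = -367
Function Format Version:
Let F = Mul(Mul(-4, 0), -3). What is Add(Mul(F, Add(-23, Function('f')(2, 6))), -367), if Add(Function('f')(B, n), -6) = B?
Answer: -367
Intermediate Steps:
Function('f')(B, n) = Add(6, B)
F = 0 (F = Mul(0, -3) = 0)
Add(Mul(F, Add(-23, Function('f')(2, 6))), -367) = Add(Mul(0, Add(-23, Add(6, 2))), -367) = Add(Mul(0, Add(-23, 8)), -367) = Add(Mul(0, -15), -367) = Add(0, -367) = -367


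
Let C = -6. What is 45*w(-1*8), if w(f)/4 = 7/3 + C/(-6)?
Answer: 600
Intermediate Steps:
w(f) = 40/3 (w(f) = 4*(7/3 - 6/(-6)) = 4*(7*(1/3) - 6*(-1/6)) = 4*(7/3 + 1) = 4*(10/3) = 40/3)
45*w(-1*8) = 45*(40/3) = 600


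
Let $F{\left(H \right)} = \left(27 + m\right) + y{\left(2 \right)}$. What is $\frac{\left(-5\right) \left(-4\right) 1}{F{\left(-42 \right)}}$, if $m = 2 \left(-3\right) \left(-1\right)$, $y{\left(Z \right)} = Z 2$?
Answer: $\frac{20}{37} \approx 0.54054$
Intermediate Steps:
$y{\left(Z \right)} = 2 Z$
$m = 6$ ($m = \left(-6\right) \left(-1\right) = 6$)
$F{\left(H \right)} = 37$ ($F{\left(H \right)} = \left(27 + 6\right) + 2 \cdot 2 = 33 + 4 = 37$)
$\frac{\left(-5\right) \left(-4\right) 1}{F{\left(-42 \right)}} = \frac{\left(-5\right) \left(-4\right) 1}{37} = 20 \cdot 1 \cdot \frac{1}{37} = 20 \cdot \frac{1}{37} = \frac{20}{37}$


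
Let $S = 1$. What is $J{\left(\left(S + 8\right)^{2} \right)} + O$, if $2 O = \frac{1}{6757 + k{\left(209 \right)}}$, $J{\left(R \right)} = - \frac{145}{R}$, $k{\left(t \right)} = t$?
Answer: $- \frac{2771}{1548} \approx -1.7901$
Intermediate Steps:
$O = \frac{1}{13932}$ ($O = \frac{1}{2 \left(6757 + 209\right)} = \frac{1}{2 \cdot 6966} = \frac{1}{2} \cdot \frac{1}{6966} = \frac{1}{13932} \approx 7.1777 \cdot 10^{-5}$)
$J{\left(\left(S + 8\right)^{2} \right)} + O = - \frac{145}{\left(1 + 8\right)^{2}} + \frac{1}{13932} = - \frac{145}{9^{2}} + \frac{1}{13932} = - \frac{145}{81} + \frac{1}{13932} = - \frac{2771}{1548}$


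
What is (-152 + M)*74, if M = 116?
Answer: -2664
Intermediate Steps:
(-152 + M)*74 = (-152 + 116)*74 = -36*74 = -2664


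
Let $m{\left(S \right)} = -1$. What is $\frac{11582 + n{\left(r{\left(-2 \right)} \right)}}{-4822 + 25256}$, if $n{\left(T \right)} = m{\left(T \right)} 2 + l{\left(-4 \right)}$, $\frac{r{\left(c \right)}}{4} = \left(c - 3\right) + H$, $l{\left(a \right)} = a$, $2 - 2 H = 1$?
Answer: $\frac{5788}{10217} \approx 0.56651$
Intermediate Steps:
$H = \frac{1}{2}$ ($H = 1 - \frac{1}{2} = \frac{1}{2} \approx 0.5$)
$r{\left(c \right)} = -10 + 4 c$ ($r{\left(c \right)} = 4 \left(\left(c - 3\right) + \frac{1}{2}\right) = 4 \left(\left(-3 + c\right) + \frac{1}{2}\right) = 4 \left(- \frac{5}{2} + c\right) = -10 + 4 c$)
$n{\left(T \right)} = -6$ ($n{\left(T \right)} = \left(-1\right) 2 - 4 = -2 - 4 = -6$)
$\frac{11582 + n{\left(r{\left(-2 \right)} \right)}}{-4822 + 25256} = \frac{11582 - 6}{-4822 + 25256} = \frac{11576}{20434} = 11576 \cdot \frac{1}{20434} = \frac{5788}{10217}$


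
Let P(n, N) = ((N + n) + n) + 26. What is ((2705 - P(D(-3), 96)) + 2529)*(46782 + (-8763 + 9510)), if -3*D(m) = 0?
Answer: 242968248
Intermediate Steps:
D(m) = 0 (D(m) = -1/3*0 = 0)
P(n, N) = 26 + N + 2*n (P(n, N) = (N + 2*n) + 26 = 26 + N + 2*n)
((2705 - P(D(-3), 96)) + 2529)*(46782 + (-8763 + 9510)) = ((2705 - (26 + 96 + 2*0)) + 2529)*(46782 + (-8763 + 9510)) = ((2705 - (26 + 96 + 0)) + 2529)*(46782 + 747) = ((2705 - 1*122) + 2529)*47529 = ((2705 - 122) + 2529)*47529 = (2583 + 2529)*47529 = 5112*47529 = 242968248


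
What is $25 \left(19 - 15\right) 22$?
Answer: $2200$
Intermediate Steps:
$25 \left(19 - 15\right) 22 = 25 \cdot 4 \cdot 22 = 100 \cdot 22 = 2200$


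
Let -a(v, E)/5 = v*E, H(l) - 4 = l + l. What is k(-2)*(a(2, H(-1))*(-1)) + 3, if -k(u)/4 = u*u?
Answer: -317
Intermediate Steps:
H(l) = 4 + 2*l (H(l) = 4 + (l + l) = 4 + 2*l)
a(v, E) = -5*E*v (a(v, E) = -5*v*E = -5*E*v)
k(u) = -4*u² (k(u) = -4*u*u = -4*u²)
k(-2)*(a(2, H(-1))*(-1)) + 3 = (-4*(-2)²)*(-5*(4 + 2*(-1))*2*(-1)) + 3 = (-4*4)*(-5*(4 - 2)*2*(-1)) + 3 = -16*(-5*2*2)*(-1) + 3 = -(-320)*(-1) + 3 = -16*20 + 3 = -320 + 3 = -317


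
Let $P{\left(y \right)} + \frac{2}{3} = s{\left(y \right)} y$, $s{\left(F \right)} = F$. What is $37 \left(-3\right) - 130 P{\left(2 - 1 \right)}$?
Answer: $- \frac{463}{3} \approx -154.33$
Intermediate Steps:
$P{\left(y \right)} = - \frac{2}{3} + y^{2}$ ($P{\left(y \right)} = - \frac{2}{3} + y y = - \frac{2}{3} + y^{2}$)
$37 \left(-3\right) - 130 P{\left(2 - 1 \right)} = 37 \left(-3\right) - 130 \left(- \frac{2}{3} + \left(2 - 1\right)^{2}\right) = -111 - 130 \left(- \frac{2}{3} + \left(2 - 1\right)^{2}\right) = -111 - 130 \left(- \frac{2}{3} + 1^{2}\right) = -111 - 130 \left(- \frac{2}{3} + 1\right) = -111 - \frac{130}{3} = - \frac{463}{3}$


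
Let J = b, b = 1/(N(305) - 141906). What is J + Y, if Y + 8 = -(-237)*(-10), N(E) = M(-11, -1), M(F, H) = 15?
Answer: -337416799/141891 ≈ -2378.0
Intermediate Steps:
N(E) = 15
b = -1/141891 (b = 1/(15 - 141906) = 1/(-141891) = -1/141891 ≈ -7.0477e-6)
J = -1/141891 ≈ -7.0477e-6
Y = -2378 (Y = -8 - (-237)*(-10) = -8 - 79*30 = -8 - 2370 = -2378)
J + Y = -1/141891 - 2378 = -337416799/141891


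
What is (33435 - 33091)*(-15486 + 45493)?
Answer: 10322408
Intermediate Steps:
(33435 - 33091)*(-15486 + 45493) = 344*30007 = 10322408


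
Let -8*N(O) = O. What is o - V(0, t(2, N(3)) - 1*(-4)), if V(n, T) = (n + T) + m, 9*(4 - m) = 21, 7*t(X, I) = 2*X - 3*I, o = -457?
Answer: -77851/168 ≈ -463.40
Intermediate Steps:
N(O) = -O/8
t(X, I) = -3*I/7 + 2*X/7 (t(X, I) = (2*X - 3*I)/7 = (-3*I + 2*X)/7 = -3*I/7 + 2*X/7)
m = 5/3 (m = 4 - 1/9*21 = 4 - 7/3 = 5/3 ≈ 1.6667)
V(n, T) = 5/3 + T + n (V(n, T) = (n + T) + 5/3 = (T + n) + 5/3 = 5/3 + T + n)
o - V(0, t(2, N(3)) - 1*(-4)) = -457 - (5/3 + ((-(-3)*3/56 + (2/7)*2) - 1*(-4)) + 0) = -457 - (5/3 + ((-3/7*(-3/8) + 4/7) + 4) + 0) = -457 - (5/3 + ((9/56 + 4/7) + 4) + 0) = -457 - (5/3 + (41/56 + 4) + 0) = -457 - (5/3 + 265/56 + 0) = -457 - 1*1075/168 = -457 - 1075/168 = -77851/168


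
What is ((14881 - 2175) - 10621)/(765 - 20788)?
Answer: -2085/20023 ≈ -0.10413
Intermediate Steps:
((14881 - 2175) - 10621)/(765 - 20788) = (12706 - 10621)/(-20023) = 2085*(-1/20023) = -2085/20023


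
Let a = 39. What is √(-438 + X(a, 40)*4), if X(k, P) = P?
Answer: I*√278 ≈ 16.673*I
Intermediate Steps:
√(-438 + X(a, 40)*4) = √(-438 + 40*4) = √(-438 + 160) = √(-278) = I*√278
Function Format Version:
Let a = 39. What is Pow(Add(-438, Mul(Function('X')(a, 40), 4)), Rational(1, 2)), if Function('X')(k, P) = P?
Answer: Mul(I, Pow(278, Rational(1, 2))) ≈ Mul(16.673, I)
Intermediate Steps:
Pow(Add(-438, Mul(Function('X')(a, 40), 4)), Rational(1, 2)) = Pow(Add(-438, Mul(40, 4)), Rational(1, 2)) = Pow(Add(-438, 160), Rational(1, 2)) = Pow(-278, Rational(1, 2)) = Mul(I, Pow(278, Rational(1, 2)))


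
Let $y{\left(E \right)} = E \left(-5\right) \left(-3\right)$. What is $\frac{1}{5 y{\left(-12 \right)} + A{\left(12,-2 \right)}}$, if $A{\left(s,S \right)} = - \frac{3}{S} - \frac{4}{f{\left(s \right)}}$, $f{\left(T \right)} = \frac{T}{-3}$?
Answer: $- \frac{2}{1795} \approx -0.0011142$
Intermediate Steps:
$f{\left(T \right)} = - \frac{T}{3}$ ($f{\left(T \right)} = T \left(- \frac{1}{3}\right) = - \frac{T}{3}$)
$y{\left(E \right)} = 15 E$ ($y{\left(E \right)} = - 5 E \left(-3\right) = 15 E$)
$A{\left(s,S \right)} = - \frac{3}{S} + \frac{12}{s}$ ($A{\left(s,S \right)} = - \frac{3}{S} - \frac{4}{\left(- \frac{1}{3}\right) s} = - \frac{3}{S} - 4 \left(- \frac{3}{s}\right) = - \frac{3}{S} + \frac{12}{s}$)
$\frac{1}{5 y{\left(-12 \right)} + A{\left(12,-2 \right)}} = \frac{1}{5 \cdot 15 \left(-12\right) + \left(- \frac{3}{-2} + \frac{12}{12}\right)} = \frac{1}{5 \left(-180\right) + \left(\left(-3\right) \left(- \frac{1}{2}\right) + 12 \cdot \frac{1}{12}\right)} = \frac{1}{-900 + \left(\frac{3}{2} + 1\right)} = \frac{1}{-900 + \frac{5}{2}} = \frac{1}{- \frac{1795}{2}} = - \frac{2}{1795}$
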